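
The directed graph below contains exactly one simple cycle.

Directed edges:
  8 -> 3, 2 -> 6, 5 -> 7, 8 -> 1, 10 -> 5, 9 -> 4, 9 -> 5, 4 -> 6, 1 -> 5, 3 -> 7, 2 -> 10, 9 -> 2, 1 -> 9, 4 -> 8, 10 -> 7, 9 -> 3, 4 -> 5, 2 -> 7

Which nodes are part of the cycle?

DFS with gray/black marking from 9:
9 gray
  2 gray
    6 gray
    6 black
    7 gray
    7 black
    10 gray
      10→7: 7 black — skip
      5 gray
        5→7: 7 black — skip
      5 black
    10 black
  2 black
  9→5: 5 black — skip
  4 gray
    8 gray
      3 gray
        3→7: 7 black — skip
      3 black
      1 gray
        1→5: 5 black — skip
        1→9: 9 is gray → back edge
Back edge closes the cycle 9 → 4 → 8 → 1 → 9; its vertices are {1, 4, 8, 9}.

1, 4, 8, 9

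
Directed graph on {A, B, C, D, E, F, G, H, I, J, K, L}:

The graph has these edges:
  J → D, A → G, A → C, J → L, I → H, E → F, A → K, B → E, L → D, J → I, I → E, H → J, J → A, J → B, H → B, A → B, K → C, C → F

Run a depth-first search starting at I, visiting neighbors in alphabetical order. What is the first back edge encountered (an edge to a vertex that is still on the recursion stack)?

DFS from I (visiting neighbors in alphabetical order); mark gray on enter, black on exit:
I gray
  E gray
    F gray
    F black
  E black
  H gray
    B gray
      B→E: E black — skip
    B black
    J gray
      A gray
        A→B: B black — skip
        C gray
          C→F: F black — skip
        C black
        G gray
        G black
        K gray
          K→C: C black — skip
        K black
      A black
      J→B: B black — skip
      D gray
      D black
      J→I: I is gray → back edge
First back edge: J → I.

J→I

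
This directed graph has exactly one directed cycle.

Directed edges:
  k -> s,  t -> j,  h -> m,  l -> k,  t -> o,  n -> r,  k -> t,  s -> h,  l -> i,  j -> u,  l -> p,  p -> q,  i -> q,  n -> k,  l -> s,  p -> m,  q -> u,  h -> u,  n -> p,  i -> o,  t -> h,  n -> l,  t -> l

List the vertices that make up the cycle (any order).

k, l, t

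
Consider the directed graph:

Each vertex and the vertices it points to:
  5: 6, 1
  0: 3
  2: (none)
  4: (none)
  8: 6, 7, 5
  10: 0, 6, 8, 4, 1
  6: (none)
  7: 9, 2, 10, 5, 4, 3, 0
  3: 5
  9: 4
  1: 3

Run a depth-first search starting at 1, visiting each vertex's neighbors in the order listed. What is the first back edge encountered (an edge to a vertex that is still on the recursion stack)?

DFS from 1 (visiting each vertex's neighbors in the order listed); mark gray on enter, black on exit:
1 gray
  3 gray
    5 gray
      6 gray
      6 black
      5→1: 1 is gray → back edge
First back edge: 5 → 1.

5->1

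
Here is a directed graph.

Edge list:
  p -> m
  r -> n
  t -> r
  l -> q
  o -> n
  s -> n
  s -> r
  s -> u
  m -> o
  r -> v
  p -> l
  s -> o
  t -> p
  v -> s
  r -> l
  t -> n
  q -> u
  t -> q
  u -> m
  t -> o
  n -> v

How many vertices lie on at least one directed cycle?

A vertex is on a directed cycle iff it belongs to a strongly connected component of size ≥ 2 (or has a self-loop).
The vertices on cycles are {l, m, n, o, q, r, s, u, v} — 9 in total.

9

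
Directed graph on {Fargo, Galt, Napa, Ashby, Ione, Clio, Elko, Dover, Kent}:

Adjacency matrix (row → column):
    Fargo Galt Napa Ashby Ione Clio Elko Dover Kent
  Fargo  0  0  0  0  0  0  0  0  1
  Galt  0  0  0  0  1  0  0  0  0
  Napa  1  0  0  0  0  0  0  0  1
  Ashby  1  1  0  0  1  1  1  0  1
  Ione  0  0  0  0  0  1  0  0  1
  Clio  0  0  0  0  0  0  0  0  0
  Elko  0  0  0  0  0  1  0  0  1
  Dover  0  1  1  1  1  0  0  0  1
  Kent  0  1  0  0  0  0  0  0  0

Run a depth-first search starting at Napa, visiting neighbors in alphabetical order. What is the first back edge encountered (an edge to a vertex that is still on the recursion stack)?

DFS from Napa (visiting neighbors in alphabetical order); mark gray on enter, black on exit:
Napa gray
  Fargo gray
    Kent gray
      Galt gray
        Ione gray
          Clio gray
          Clio black
          Ione→Kent: Kent is gray → back edge
First back edge: Ione → Kent.

Ione->Kent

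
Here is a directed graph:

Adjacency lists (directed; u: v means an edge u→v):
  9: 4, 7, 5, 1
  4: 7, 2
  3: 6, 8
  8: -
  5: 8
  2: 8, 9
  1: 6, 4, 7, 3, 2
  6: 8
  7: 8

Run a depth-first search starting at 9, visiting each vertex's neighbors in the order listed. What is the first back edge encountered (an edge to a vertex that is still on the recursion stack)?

2→9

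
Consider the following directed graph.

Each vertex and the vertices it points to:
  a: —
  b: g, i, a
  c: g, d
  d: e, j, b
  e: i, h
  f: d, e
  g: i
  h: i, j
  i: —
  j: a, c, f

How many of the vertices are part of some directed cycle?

A vertex is on a directed cycle iff it belongs to a strongly connected component of size ≥ 2 (or has a self-loop).
The vertices on cycles are {c, d, e, f, h, j} — 6 in total.

6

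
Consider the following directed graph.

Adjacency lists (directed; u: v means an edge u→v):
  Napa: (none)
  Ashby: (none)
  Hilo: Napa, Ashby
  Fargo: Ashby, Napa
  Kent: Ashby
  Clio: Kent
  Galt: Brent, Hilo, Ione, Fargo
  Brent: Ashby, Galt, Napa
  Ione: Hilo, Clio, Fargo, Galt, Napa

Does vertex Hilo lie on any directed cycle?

Hilo lies on a cycle iff there is a path from Hilo back to itself.
Exploring from Hilo, it never reaches itself; equivalently, its strongly connected component is a singleton.

No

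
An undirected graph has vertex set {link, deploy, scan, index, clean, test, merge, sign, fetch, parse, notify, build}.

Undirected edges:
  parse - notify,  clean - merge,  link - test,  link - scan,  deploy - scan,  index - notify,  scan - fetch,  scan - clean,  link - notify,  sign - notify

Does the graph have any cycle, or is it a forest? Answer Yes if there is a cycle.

No

DFS, tracking each vertex's parent; an edge to a visited non-parent vertex closes a cycle.
Start from index:
visit index (parent –)
  visit notify (parent index)
    visit sign (parent notify)
      sign–notify: parent, skip
    visit parse (parent notify)
      parse–notify: parent, skip
    notify–index: parent, skip
    visit link (parent notify)
      visit scan (parent link)
        scan–link: parent, skip
        visit fetch (parent scan)
          fetch–scan: parent, skip
        visit deploy (parent scan)
          deploy–scan: parent, skip
        visit clean (parent scan)
          visit merge (parent clean)
            merge–clean: parent, skip
          clean–scan: parent, skip
      link–notify: parent, skip
      visit test (parent link)
        test–link: parent, skip
visit build (parent –)
No non-parent visited neighbor found — the graph is a forest.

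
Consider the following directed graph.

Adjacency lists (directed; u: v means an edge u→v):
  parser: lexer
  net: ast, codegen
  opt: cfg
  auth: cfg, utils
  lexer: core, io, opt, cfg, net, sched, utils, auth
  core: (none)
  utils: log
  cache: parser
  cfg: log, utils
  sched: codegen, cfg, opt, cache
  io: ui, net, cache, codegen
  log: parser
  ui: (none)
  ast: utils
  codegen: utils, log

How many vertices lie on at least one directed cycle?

A vertex is on a directed cycle iff it belongs to a strongly connected component of size ≥ 2 (or has a self-loop).
The vertices on cycles are {io, ast, cfg, log, net, opt, auth, cache, lexer, sched, utils, parser, codegen} — 13 in total.

13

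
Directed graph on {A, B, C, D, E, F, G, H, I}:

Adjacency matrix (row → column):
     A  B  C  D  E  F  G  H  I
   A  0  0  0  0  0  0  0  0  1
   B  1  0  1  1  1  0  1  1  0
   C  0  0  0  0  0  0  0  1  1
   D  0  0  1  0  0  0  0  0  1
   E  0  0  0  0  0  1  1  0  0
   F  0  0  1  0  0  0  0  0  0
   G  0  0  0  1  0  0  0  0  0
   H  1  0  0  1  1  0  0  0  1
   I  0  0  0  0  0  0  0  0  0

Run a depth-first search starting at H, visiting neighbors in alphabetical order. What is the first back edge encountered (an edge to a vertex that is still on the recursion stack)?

DFS from H (visiting neighbors in alphabetical order); mark gray on enter, black on exit:
H gray
  A gray
    I gray
    I black
  A black
  D gray
    C gray
      C→H: H is gray → back edge
First back edge: C → H.

C->H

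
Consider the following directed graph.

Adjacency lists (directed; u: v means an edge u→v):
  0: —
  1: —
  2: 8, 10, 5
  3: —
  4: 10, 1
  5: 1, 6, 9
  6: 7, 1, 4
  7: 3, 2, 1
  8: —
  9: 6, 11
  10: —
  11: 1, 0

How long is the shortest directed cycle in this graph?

For each vertex v, BFS finds the shortest path from v back to v.
The shortest such closed walk is 6 → 7 → 2 → 5 → 6, length 4.

4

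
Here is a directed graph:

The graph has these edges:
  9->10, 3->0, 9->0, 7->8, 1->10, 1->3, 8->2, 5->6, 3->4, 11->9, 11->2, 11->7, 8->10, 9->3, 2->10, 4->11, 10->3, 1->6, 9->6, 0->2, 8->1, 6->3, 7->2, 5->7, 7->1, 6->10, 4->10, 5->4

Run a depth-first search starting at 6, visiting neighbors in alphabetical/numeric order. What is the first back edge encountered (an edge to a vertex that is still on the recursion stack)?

10→3

DFS from 6 (visiting neighbors in alphabetical/numeric order); mark gray on enter, black on exit:
6 gray
  3 gray
    0 gray
      2 gray
        10 gray
          10→3: 3 is gray → back edge
First back edge: 10 → 3.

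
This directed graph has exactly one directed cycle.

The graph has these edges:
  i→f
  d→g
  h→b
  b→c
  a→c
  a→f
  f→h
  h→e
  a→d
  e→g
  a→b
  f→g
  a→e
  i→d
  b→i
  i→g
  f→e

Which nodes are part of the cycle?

b, f, h, i

DFS with gray/black marking from b:
b gray
  i gray
    g gray
    g black
    d gray
      d→g: g black — skip
    d black
    f gray
      e gray
        e→g: g black — skip
      e black
      h gray
        h→e: e black — skip
        h→b: b is gray → back edge
Back edge closes the cycle b → i → f → h → b; its vertices are {b, f, h, i}.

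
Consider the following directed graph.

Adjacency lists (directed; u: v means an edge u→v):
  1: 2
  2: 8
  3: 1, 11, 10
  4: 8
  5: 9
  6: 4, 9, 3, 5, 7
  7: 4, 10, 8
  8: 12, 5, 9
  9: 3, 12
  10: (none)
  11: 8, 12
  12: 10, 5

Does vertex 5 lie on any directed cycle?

5 is on a cycle iff 5 can reach itself via ≥1 edge.
5 → 9 → 12 → 5 — yes.

Yes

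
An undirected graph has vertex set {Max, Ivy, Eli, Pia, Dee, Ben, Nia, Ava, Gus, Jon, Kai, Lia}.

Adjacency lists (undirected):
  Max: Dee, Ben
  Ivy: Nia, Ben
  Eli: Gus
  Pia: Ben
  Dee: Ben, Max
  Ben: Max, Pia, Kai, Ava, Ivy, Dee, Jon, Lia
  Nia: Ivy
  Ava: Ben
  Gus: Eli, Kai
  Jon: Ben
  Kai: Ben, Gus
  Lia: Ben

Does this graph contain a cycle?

DFS, tracking each vertex's parent; an edge to a visited non-parent vertex closes a cycle.
Start from Ava:
visit Ava (parent –)
  visit Ben (parent Ava)
    visit Max (parent Ben)
      visit Dee (parent Max)
        Dee–Ben: Ben visited and ≠ parent → cycle
Cycle: Ben – Max – Dee – Ben.

Yes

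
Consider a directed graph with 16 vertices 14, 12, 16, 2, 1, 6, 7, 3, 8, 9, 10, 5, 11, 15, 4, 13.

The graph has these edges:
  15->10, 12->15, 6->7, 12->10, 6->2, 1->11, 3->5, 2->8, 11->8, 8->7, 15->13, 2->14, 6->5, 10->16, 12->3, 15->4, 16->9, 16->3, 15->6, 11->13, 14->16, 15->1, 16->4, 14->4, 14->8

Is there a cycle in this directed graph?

DFS with white/gray/black marking, starting from 4:
4 gray
4 black
14 gray
  8 gray
    7 gray
    7 black
  8 black
  16 gray
    9 gray
    9 black
    3 gray
      5 gray
      5 black
    3 black
    16→4: 4 black — skip
  16 black
  14→4: 4 black — skip
14 black
12 gray
  15 gray
    13 gray
    13 black
    6 gray
      6→5: 5 black — skip
      2 gray
        2→14: 14 black — skip
        2→8: 8 black — skip
      2 black
      6→7: 7 black — skip
    6 black
    1 gray
      11 gray
        11→13: 13 black — skip
        11→8: 8 black — skip
      11 black
    1 black
    10 gray
      10→16: 16 black — skip
    10 black
    15→4: 4 black — skip
  15 black
  12→3: 3 black — skip
  12→10: 10 black — skip
12 black
Every edge goes to a white or black vertex — no back edge, so the graph is acyclic.

No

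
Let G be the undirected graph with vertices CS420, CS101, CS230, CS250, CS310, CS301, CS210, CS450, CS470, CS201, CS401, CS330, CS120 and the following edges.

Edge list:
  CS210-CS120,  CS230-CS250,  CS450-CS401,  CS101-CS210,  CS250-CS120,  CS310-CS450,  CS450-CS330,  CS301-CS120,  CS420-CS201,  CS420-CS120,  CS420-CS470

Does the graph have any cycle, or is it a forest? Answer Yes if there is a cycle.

No

DFS, tracking each vertex's parent; an edge to a visited non-parent vertex closes a cycle.
Start from CS420:
visit CS420 (parent –)
  visit CS120 (parent CS420)
    CS120–CS420: parent, skip
    visit CS250 (parent CS120)
      CS250–CS120: parent, skip
      visit CS230 (parent CS250)
        CS230–CS250: parent, skip
    visit CS210 (parent CS120)
      CS210–CS120: parent, skip
      visit CS101 (parent CS210)
        CS101–CS210: parent, skip
    visit CS301 (parent CS120)
      CS301–CS120: parent, skip
  visit CS201 (parent CS420)
    CS201–CS420: parent, skip
  visit CS470 (parent CS420)
    CS470–CS420: parent, skip
visit CS310 (parent –)
  visit CS450 (parent CS310)
    visit CS401 (parent CS450)
      CS401–CS450: parent, skip
    visit CS330 (parent CS450)
      CS330–CS450: parent, skip
    CS450–CS310: parent, skip
No non-parent visited neighbor found — the graph is a forest.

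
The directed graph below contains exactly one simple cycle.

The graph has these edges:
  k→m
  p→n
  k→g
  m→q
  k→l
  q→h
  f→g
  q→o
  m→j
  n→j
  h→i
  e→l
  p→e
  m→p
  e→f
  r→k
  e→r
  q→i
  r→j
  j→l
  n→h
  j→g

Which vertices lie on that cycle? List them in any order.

DFS with gray/black marking from m:
m gray
  p gray
    n gray
      j gray
        g gray
        g black
        l gray
        l black
      j black
      h gray
        i gray
        i black
      h black
    n black
    e gray
      r gray
        r→j: j black — skip
        k gray
          k→l: l black — skip
          k→m: m is gray → back edge
Back edge closes the cycle m → p → e → r → k → m; its vertices are {e, k, m, p, r}.

e, k, m, p, r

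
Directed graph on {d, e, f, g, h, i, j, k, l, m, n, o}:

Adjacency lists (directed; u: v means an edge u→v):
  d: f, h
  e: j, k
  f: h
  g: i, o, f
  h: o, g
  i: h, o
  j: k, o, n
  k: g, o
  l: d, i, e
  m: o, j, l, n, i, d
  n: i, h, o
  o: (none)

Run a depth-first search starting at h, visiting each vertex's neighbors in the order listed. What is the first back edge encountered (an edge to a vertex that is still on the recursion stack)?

DFS from h (visiting each vertex's neighbors in the order listed); mark gray on enter, black on exit:
h gray
  o gray
  o black
  g gray
    i gray
      i→h: h is gray → back edge
First back edge: i → h.

i→h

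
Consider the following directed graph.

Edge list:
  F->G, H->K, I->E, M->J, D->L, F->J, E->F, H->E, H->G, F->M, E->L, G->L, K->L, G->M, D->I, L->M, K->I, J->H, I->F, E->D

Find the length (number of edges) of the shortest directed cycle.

For each vertex v, BFS finds the shortest path from v back to v.
The shortest such closed walk is E → D → I → E, length 3.

3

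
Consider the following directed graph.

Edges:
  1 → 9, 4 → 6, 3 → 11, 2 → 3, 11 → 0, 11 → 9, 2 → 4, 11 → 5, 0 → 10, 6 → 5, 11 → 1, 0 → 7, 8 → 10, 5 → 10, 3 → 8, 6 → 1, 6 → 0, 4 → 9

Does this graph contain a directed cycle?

DFS with white/gray/black marking, starting from 10:
10 gray
10 black
0 gray
  7 gray
  7 black
  0→10: 10 black — skip
0 black
1 gray
  9 gray
  9 black
1 black
2 gray
  4 gray
    4→9: 9 black — skip
    6 gray
      6→1: 1 black — skip
      6→0: 0 black — skip
      5 gray
        5→10: 10 black — skip
      5 black
    6 black
  4 black
  3 gray
    8 gray
      8→10: 10 black — skip
    8 black
    11 gray
      11→1: 1 black — skip
      11→9: 9 black — skip
      11→0: 0 black — skip
      11→5: 5 black — skip
    11 black
  3 black
2 black
Every edge goes to a white or black vertex — no back edge, so the graph is acyclic.

No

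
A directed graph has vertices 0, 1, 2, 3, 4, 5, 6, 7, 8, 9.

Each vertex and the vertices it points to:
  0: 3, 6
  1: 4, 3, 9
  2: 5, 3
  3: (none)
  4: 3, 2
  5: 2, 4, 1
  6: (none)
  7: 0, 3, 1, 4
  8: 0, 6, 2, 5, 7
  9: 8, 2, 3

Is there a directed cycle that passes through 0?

No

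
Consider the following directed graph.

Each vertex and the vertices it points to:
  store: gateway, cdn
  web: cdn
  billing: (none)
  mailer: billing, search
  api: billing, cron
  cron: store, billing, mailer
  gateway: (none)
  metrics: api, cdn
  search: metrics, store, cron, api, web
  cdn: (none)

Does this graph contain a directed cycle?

Yes

DFS with white/gray/black marking, starting from search:
search gray
  metrics gray
    api gray
      billing gray
      billing black
      cron gray
        store gray
          gateway gray
          gateway black
          cdn gray
          cdn black
        store black
        cron→billing: billing black — skip
        mailer gray
          mailer→billing: billing black — skip
          mailer→search: search is gray → back edge
Back edge found, so a cycle exists: search → metrics → api → cron → mailer → search.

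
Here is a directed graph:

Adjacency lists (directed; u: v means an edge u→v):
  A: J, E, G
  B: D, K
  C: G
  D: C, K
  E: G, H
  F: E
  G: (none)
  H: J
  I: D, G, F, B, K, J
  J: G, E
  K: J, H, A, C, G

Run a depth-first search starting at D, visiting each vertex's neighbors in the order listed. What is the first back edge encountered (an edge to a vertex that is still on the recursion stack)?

H->J

DFS from D (visiting each vertex's neighbors in the order listed); mark gray on enter, black on exit:
D gray
  C gray
    G gray
    G black
  C black
  K gray
    J gray
      J→G: G black — skip
      E gray
        E→G: G black — skip
        H gray
          H→J: J is gray → back edge
First back edge: H → J.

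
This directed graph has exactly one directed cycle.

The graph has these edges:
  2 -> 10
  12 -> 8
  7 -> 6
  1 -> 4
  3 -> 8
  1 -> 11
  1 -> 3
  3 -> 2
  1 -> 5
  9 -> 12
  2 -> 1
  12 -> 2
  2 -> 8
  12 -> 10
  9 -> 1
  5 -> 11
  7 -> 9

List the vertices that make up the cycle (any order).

DFS with gray/black marking from 1:
1 gray
  4 gray
  4 black
  3 gray
    2 gray
      8 gray
      8 black
      10 gray
      10 black
      2→1: 1 is gray → back edge
Back edge closes the cycle 1 → 3 → 2 → 1; its vertices are {1, 2, 3}.

1, 2, 3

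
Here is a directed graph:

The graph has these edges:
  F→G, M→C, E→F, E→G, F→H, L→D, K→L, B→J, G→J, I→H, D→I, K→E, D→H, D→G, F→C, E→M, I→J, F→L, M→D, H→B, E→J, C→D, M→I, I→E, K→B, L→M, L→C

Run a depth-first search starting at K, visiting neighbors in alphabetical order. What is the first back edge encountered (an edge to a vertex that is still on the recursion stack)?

I->E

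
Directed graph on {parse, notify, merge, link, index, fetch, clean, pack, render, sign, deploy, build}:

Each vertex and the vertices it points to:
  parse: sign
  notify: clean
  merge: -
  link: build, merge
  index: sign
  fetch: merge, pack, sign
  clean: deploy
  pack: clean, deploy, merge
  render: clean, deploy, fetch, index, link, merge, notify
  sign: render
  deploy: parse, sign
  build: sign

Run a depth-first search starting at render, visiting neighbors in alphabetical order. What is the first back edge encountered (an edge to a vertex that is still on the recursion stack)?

DFS from render (visiting neighbors in alphabetical order); mark gray on enter, black on exit:
render gray
  clean gray
    deploy gray
      parse gray
        sign gray
          sign→render: render is gray → back edge
First back edge: sign → render.

sign->render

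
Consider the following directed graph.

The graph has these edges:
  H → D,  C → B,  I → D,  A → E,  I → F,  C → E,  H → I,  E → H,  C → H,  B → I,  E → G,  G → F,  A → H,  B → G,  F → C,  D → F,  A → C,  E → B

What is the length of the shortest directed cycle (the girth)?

4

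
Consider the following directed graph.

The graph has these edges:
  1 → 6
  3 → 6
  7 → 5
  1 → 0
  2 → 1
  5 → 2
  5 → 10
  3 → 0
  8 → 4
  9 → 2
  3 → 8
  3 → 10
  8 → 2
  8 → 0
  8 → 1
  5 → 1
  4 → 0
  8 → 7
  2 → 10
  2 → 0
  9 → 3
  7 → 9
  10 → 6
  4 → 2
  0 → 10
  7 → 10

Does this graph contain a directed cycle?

DFS with white/gray/black marking, starting from 2:
2 gray
  1 gray
    0 gray
      10 gray
        6 gray
        6 black
      10 black
    0 black
    1→6: 6 black — skip
  1 black
  2→10: 10 black — skip
  2→0: 0 black — skip
2 black
7 gray
  7→10: 10 black — skip
  9 gray
    9→2: 2 black — skip
    3 gray
      3→6: 6 black — skip
      3→10: 10 black — skip
      3→0: 0 black — skip
      8 gray
        8→0: 0 black — skip
        4 gray
          4→2: 2 black — skip
          4→0: 0 black — skip
        4 black
        8→1: 1 black — skip
        8→2: 2 black — skip
        8→7: 7 is gray → back edge
Back edge found, so a cycle exists: 7 → 9 → 3 → 8 → 7.

Yes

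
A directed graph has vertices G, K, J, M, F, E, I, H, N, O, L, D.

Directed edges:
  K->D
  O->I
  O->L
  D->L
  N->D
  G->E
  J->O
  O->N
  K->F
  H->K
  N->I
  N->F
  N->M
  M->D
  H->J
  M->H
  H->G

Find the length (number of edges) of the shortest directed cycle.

For each vertex v, BFS finds the shortest path from v back to v.
The shortest such closed walk is N → M → H → J → O → N, length 5.

5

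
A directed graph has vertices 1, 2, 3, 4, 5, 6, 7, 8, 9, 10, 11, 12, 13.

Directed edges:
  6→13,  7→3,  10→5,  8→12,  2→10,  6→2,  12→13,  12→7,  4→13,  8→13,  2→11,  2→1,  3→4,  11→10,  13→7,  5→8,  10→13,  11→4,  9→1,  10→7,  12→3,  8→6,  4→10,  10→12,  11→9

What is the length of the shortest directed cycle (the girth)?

For each vertex v, BFS finds the shortest path from v back to v.
The shortest such closed walk is 4 → 10 → 7 → 3 → 4, length 4.

4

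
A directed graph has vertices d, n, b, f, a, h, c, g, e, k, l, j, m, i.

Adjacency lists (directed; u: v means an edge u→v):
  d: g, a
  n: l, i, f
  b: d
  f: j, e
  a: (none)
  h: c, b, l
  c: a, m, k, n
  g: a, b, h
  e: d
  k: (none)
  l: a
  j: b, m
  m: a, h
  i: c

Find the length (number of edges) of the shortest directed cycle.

3

For each vertex v, BFS finds the shortest path from v back to v.
The shortest such closed walk is c → m → h → c, length 3.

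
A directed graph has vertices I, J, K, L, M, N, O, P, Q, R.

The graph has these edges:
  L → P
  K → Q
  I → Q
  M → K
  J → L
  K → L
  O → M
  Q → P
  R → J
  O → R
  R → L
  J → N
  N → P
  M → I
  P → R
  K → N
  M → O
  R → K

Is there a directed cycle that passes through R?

Yes

R is on a cycle iff R can reach itself via ≥1 edge.
R → L → P → R — yes.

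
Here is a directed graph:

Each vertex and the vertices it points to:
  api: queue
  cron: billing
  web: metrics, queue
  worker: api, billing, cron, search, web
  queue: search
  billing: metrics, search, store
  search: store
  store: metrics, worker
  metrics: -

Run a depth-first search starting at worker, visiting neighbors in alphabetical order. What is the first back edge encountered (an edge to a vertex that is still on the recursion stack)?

store→worker

DFS from worker (visiting neighbors in alphabetical order); mark gray on enter, black on exit:
worker gray
  api gray
    queue gray
      search gray
        store gray
          metrics gray
          metrics black
          store→worker: worker is gray → back edge
First back edge: store → worker.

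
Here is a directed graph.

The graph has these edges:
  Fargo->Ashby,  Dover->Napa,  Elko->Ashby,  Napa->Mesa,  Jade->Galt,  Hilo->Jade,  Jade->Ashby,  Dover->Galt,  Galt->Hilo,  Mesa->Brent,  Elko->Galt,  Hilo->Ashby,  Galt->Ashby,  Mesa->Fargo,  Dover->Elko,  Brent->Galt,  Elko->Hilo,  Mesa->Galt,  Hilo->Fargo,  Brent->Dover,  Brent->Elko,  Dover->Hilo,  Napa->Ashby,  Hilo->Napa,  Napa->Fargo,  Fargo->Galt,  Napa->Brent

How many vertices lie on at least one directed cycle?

9

A vertex is on a directed cycle iff it belongs to a strongly connected component of size ≥ 2 (or has a self-loop).
The vertices on cycles are {Elko, Galt, Hilo, Jade, Mesa, Napa, Brent, Dover, Fargo} — 9 in total.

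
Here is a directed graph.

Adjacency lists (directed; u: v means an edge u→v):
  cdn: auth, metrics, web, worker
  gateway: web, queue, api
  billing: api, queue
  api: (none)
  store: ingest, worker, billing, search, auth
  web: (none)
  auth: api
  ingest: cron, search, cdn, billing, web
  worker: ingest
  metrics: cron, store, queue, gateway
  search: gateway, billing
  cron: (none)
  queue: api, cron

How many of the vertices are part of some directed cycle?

5

A vertex is on a directed cycle iff it belongs to a strongly connected component of size ≥ 2 (or has a self-loop).
The vertices on cycles are {cdn, store, ingest, worker, metrics} — 5 in total.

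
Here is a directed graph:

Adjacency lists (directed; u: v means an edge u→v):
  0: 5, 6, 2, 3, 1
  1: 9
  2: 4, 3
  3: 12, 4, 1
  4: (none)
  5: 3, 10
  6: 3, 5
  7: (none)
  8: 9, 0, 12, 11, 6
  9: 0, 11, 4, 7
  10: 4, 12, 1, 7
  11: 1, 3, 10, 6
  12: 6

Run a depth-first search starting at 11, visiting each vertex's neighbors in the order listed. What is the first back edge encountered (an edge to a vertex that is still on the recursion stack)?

6->3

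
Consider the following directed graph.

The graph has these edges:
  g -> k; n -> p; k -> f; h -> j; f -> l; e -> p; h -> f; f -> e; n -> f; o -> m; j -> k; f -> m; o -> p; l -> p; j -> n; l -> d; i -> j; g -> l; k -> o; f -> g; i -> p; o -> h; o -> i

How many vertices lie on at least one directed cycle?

A vertex is on a directed cycle iff it belongs to a strongly connected component of size ≥ 2 (or has a self-loop).
The vertices on cycles are {f, g, h, i, j, k, n, o} — 8 in total.

8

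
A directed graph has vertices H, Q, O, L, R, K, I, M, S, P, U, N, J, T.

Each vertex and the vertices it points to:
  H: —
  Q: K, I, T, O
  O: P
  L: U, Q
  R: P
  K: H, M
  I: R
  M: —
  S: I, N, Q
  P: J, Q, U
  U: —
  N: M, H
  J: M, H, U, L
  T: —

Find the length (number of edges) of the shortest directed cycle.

3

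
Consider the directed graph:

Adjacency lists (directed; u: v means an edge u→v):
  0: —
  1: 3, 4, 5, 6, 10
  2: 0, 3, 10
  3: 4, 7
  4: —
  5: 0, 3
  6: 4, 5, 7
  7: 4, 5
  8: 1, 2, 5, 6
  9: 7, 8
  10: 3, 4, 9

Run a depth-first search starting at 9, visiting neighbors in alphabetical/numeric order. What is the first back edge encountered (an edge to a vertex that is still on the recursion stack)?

3->7

DFS from 9 (visiting neighbors in alphabetical/numeric order); mark gray on enter, black on exit:
9 gray
  7 gray
    4 gray
    4 black
    5 gray
      0 gray
      0 black
      3 gray
        3→4: 4 black — skip
        3→7: 7 is gray → back edge
First back edge: 3 → 7.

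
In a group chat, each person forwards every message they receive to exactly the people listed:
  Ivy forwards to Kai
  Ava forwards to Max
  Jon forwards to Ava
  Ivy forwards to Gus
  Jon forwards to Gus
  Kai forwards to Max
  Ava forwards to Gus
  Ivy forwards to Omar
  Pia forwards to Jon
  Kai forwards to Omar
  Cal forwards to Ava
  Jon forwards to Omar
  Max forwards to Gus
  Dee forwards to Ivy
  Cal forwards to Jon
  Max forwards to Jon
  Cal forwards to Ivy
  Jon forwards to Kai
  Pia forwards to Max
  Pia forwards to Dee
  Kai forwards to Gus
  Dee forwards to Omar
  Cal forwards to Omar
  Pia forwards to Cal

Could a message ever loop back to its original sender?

Yes

DFS with white/gray/black marking, starting from Pia:
Pia gray
  Dee gray
    Omar gray
    Omar black
    Ivy gray
      Gus gray
      Gus black
      Kai gray
        Kai→Omar: Omar black — skip
        Kai→Gus: Gus black — skip
        Max gray
          Max→Gus: Gus black — skip
          Jon gray
            Jon→Omar: Omar black — skip
            Jon→Kai: Kai is gray → back edge
Back edge found, so a cycle exists: Kai → Max → Jon → Kai.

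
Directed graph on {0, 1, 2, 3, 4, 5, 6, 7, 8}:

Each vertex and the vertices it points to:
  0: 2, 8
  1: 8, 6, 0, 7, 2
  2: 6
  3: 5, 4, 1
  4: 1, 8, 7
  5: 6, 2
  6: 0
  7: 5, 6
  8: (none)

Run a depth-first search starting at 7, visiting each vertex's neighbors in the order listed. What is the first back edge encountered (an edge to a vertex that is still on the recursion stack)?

2→6

DFS from 7 (visiting each vertex's neighbors in the order listed); mark gray on enter, black on exit:
7 gray
  5 gray
    6 gray
      0 gray
        2 gray
          2→6: 6 is gray → back edge
First back edge: 2 → 6.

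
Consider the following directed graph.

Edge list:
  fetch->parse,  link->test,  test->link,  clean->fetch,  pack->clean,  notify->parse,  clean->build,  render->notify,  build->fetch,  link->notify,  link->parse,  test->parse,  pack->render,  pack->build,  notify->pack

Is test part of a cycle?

Yes

test is on a cycle iff test can reach itself via ≥1 edge.
test → link → test — yes.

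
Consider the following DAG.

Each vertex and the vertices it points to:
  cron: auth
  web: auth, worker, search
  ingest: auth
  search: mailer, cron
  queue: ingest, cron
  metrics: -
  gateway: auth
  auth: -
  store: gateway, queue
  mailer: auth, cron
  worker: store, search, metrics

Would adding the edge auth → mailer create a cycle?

Adding auth→mailer creates a cycle iff mailer can already reach auth.
Path from mailer: mailer → auth.
So mailer → … → auth → mailer is a cycle.

Yes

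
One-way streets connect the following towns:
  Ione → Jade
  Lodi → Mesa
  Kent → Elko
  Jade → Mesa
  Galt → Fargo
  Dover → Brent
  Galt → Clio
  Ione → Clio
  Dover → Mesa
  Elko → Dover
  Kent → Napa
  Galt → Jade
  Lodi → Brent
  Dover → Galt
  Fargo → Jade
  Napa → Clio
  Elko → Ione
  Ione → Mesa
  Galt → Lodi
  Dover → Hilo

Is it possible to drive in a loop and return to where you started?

No

DFS with white/gray/black marking, starting from Galt:
Galt gray
  Fargo gray
    Jade gray
      Mesa gray
      Mesa black
    Jade black
  Fargo black
  Lodi gray
    Lodi→Mesa: Mesa black — skip
    Brent gray
    Brent black
  Lodi black
  Galt→Jade: Jade black — skip
  Clio gray
  Clio black
Galt black
Hilo gray
Hilo black
Dover gray
  Dover→Hilo: Hilo black — skip
  Dover→Galt: Galt black — skip
  Dover→Mesa: Mesa black — skip
  Dover→Brent: Brent black — skip
Dover black
Kent gray
  Napa gray
    Napa→Clio: Clio black — skip
  Napa black
  Elko gray
    Ione gray
      Ione→Jade: Jade black — skip
      Ione→Clio: Clio black — skip
      Ione→Mesa: Mesa black — skip
    Ione black
    Elko→Dover: Dover black — skip
  Elko black
Kent black
Every edge goes to a white or black vertex — no back edge, so the graph is acyclic.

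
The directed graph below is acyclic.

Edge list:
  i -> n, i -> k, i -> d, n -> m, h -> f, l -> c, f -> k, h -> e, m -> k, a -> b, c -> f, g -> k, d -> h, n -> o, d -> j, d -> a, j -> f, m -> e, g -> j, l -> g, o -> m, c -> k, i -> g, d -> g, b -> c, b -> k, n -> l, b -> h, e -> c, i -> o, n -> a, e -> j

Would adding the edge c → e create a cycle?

Adding c→e creates a cycle iff e can already reach c.
Path from e: e → c.
So e → … → c → e is a cycle.

Yes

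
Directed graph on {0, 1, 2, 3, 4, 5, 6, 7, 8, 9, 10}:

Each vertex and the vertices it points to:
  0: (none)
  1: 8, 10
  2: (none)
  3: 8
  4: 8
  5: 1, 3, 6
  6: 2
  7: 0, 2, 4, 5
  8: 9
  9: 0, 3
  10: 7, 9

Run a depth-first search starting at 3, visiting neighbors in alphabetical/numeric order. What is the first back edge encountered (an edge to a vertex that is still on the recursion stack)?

DFS from 3 (visiting neighbors in alphabetical/numeric order); mark gray on enter, black on exit:
3 gray
  8 gray
    9 gray
      0 gray
      0 black
      9→3: 3 is gray → back edge
First back edge: 9 → 3.

9->3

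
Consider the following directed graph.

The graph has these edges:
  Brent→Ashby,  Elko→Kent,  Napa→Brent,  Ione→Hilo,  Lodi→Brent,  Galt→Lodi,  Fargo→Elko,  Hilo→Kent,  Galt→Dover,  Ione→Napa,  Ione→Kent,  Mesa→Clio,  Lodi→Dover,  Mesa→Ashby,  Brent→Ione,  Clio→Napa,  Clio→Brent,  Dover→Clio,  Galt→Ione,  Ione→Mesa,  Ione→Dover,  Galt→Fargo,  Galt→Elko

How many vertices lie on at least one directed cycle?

A vertex is on a directed cycle iff it belongs to a strongly connected component of size ≥ 2 (or has a self-loop).
The vertices on cycles are {Clio, Ione, Mesa, Napa, Brent, Dover} — 6 in total.

6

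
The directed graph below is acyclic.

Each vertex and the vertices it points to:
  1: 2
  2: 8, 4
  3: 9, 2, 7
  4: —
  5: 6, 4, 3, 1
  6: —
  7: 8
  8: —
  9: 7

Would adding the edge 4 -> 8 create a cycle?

Adding 4→8 creates a cycle iff 8 can already reach 4.
Explore from 8: no path reaches 4. The graph stays acyclic.

No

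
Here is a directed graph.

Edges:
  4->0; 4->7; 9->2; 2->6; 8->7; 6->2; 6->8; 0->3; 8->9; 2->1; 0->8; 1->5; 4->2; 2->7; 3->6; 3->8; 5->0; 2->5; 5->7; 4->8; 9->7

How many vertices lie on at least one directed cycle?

A vertex is on a directed cycle iff it belongs to a strongly connected component of size ≥ 2 (or has a self-loop).
The vertices on cycles are {0, 1, 2, 3, 5, 6, 8, 9} — 8 in total.

8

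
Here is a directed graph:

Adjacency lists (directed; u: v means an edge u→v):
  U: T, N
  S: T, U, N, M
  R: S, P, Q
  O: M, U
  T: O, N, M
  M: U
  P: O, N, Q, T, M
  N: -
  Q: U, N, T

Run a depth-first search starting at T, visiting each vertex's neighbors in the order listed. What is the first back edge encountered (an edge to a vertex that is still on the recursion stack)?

DFS from T (visiting each vertex's neighbors in the order listed); mark gray on enter, black on exit:
T gray
  O gray
    M gray
      U gray
        U→T: T is gray → back edge
First back edge: U → T.

U→T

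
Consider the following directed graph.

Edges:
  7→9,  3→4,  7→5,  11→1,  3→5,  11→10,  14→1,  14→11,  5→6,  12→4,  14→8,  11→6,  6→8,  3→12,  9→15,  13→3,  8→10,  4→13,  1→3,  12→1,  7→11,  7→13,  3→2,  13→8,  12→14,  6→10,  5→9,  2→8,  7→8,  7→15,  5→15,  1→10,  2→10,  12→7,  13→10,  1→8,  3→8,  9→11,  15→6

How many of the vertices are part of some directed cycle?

10

A vertex is on a directed cycle iff it belongs to a strongly connected component of size ≥ 2 (or has a self-loop).
The vertices on cycles are {1, 3, 4, 5, 7, 9, 11, 12, 13, 14} — 10 in total.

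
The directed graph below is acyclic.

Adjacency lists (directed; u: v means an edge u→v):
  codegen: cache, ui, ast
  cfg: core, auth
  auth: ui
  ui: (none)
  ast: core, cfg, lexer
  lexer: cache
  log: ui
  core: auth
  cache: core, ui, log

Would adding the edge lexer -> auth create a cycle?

No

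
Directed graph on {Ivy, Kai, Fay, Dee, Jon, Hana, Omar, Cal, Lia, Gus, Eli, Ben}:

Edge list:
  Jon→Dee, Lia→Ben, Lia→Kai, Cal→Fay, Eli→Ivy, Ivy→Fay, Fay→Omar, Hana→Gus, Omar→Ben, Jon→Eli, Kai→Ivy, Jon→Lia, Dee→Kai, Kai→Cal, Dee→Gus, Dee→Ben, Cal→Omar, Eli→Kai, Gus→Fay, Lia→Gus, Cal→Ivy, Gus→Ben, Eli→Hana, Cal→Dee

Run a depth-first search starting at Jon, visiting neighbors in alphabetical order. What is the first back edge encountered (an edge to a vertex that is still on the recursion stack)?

DFS from Jon (visiting neighbors in alphabetical order); mark gray on enter, black on exit:
Jon gray
  Dee gray
    Ben gray
    Ben black
    Gus gray
      Gus→Ben: Ben black — skip
      Fay gray
        Omar gray
          Omar→Ben: Ben black — skip
        Omar black
      Fay black
    Gus black
    Kai gray
      Cal gray
        Cal→Dee: Dee is gray → back edge
First back edge: Cal → Dee.

Cal->Dee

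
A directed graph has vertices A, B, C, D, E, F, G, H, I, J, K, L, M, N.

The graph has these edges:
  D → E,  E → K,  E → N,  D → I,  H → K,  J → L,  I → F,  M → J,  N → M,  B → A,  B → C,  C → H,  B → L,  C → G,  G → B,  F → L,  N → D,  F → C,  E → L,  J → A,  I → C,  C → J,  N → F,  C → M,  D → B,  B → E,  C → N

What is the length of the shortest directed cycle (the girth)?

For each vertex v, BFS finds the shortest path from v back to v.
The shortest such closed walk is C → G → B → C, length 3.

3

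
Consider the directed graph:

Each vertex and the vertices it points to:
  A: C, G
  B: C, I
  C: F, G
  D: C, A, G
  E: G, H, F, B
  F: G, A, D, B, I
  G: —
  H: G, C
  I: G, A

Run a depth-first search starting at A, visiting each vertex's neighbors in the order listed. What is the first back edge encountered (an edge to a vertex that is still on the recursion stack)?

DFS from A (visiting each vertex's neighbors in the order listed); mark gray on enter, black on exit:
A gray
  C gray
    F gray
      G gray
      G black
      F→A: A is gray → back edge
First back edge: F → A.

F->A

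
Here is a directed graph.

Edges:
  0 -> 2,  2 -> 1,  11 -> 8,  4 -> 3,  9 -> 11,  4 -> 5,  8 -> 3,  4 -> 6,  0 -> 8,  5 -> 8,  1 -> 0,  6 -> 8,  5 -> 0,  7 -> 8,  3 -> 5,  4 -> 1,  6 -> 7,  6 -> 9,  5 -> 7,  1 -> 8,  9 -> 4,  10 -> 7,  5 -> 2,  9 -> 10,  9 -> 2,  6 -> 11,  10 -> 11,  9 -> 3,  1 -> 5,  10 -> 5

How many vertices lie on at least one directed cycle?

A vertex is on a directed cycle iff it belongs to a strongly connected component of size ≥ 2 (or has a self-loop).
The vertices on cycles are {0, 1, 2, 3, 4, 5, 6, 7, 8, 9} — 10 in total.

10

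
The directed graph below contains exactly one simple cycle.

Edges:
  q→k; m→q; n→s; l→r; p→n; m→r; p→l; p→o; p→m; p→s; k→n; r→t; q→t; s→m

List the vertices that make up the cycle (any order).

DFS with gray/black marking from m:
m gray
  q gray
    t gray
    t black
    k gray
      n gray
        s gray
          s→m: m is gray → back edge
Back edge closes the cycle m → q → k → n → s → m; its vertices are {k, m, n, q, s}.

k, m, n, q, s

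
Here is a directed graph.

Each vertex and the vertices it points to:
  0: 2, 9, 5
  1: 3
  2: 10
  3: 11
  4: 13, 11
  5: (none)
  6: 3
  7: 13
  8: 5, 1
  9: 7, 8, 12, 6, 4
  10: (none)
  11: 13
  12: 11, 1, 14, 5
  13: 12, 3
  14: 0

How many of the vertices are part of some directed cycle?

12

A vertex is on a directed cycle iff it belongs to a strongly connected component of size ≥ 2 (or has a self-loop).
The vertices on cycles are {0, 1, 3, 4, 6, 7, 8, 9, 11, 12, 13, 14} — 12 in total.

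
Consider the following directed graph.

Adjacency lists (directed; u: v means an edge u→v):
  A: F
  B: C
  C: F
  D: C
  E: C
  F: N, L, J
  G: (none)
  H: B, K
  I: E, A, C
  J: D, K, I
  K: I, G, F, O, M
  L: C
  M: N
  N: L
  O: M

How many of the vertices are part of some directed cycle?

A vertex is on a directed cycle iff it belongs to a strongly connected component of size ≥ 2 (or has a self-loop).
The vertices on cycles are {A, C, D, E, F, I, J, K, L, M, N, O} — 12 in total.

12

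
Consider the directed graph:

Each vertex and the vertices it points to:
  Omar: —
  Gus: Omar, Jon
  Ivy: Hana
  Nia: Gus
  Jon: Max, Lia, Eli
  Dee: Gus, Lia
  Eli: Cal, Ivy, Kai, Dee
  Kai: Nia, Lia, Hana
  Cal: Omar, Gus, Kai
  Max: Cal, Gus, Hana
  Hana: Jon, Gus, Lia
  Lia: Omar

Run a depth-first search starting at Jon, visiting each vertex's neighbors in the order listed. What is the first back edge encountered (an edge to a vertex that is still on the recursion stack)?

DFS from Jon (visiting each vertex's neighbors in the order listed); mark gray on enter, black on exit:
Jon gray
  Max gray
    Cal gray
      Omar gray
      Omar black
      Gus gray
        Gus→Omar: Omar black — skip
        Gus→Jon: Jon is gray → back edge
First back edge: Gus → Jon.

Gus->Jon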